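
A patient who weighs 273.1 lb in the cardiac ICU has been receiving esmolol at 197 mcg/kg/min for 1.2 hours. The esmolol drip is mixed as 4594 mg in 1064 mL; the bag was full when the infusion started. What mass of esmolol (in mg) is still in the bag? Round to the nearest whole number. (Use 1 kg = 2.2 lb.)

2833 mg

Weight = 273.1 lb ÷ 2.2 lb/kg = 124.1364 kg
Dose = 197 mcg/kg/min × 124.1364 kg = 24454.86 mcg/min
24454.86 mcg/min × 60 min/hr = 1467292 mcg/hr
Concentration = 4594 mg ÷ 1064 mL = 4.317669 mg/mL = 4317.669 mcg/mL
Rate = 1467292 mcg/hr ÷ 4317.669 mcg/mL = 339.8342 mL/hr
Volume infused = 339.8342 mL/hr × 1.2 hr = 407.8011 mL
Volume remaining = 1064 − 407.8011 = 656.1989 mL
Drug remaining = 656.1989 mL × 4317.669 mcg/mL = 2833250 mcg = 2833.25 mg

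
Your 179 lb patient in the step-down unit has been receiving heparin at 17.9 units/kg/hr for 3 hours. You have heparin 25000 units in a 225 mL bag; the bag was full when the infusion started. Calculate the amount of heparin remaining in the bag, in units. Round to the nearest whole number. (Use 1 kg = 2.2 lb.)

Weight = 179 lb ÷ 2.2 lb/kg = 81.36364 kg
Dose = 17.9 units/kg/hr × 81.36364 kg = 1456.409 units/hr
Concentration = 25000 units ÷ 225 mL = 111.1111 units/mL
Rate = 1456.409 units/hr ÷ 111.1111 units/mL = 13.10768 mL/hr
Volume infused = 13.10768 mL/hr × 3 hr = 39.32305 mL
Volume remaining = 225 − 39.32305 = 185.677 mL
Drug remaining = 185.677 mL × 111.1111 units/mL = 20630.77 units

20631 units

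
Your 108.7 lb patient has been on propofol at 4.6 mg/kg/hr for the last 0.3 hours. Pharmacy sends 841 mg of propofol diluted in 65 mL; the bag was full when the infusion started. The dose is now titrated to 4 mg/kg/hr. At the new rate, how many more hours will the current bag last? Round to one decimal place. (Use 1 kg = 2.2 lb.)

3.9 hours

Initial rate:
Weight = 108.7 lb ÷ 2.2 lb/kg = 49.40909 kg
Dose = 4.6 mg/kg/hr × 49.40909 kg = 227.2818 mg/hr
Concentration = 841 mg ÷ 65 mL = 12.93846 mg/mL
Rate = 227.2818 mg/hr ÷ 12.93846 mg/mL = 17.56637 mL/hr
Volume infused so far = 17.56637 mL/hr × 0.3 hr = 5.269911 mL
Volume remaining = 65 − 5.269911 = 59.73009 mL
New rate:
Dose = 4 mg/kg/hr × 49.40909 kg = 197.6364 mg/hr
Rate = 197.6364 mg/hr ÷ 12.93846 mg/mL = 15.27511 mL/hr
Time remaining = 59.73009 mL ÷ 15.27511 mL/hr = 3.91029 hr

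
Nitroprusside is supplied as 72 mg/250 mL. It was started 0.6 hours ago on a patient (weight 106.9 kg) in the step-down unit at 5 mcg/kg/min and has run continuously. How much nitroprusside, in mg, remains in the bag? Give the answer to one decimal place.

52.8 mg

Dose = 5 mcg/kg/min × 106.9 kg = 534.5 mcg/min
534.5 mcg/min × 60 min/hr = 32070 mcg/hr
Concentration = 72 mg ÷ 250 mL = 0.288 mg/mL = 288 mcg/mL
Rate = 32070 mcg/hr ÷ 288 mcg/mL = 111.3542 mL/hr
Volume infused = 111.3542 mL/hr × 0.6 hr = 66.8125 mL
Volume remaining = 250 − 66.8125 = 183.1875 mL
Drug remaining = 183.1875 mL × 288 mcg/mL = 52758 mcg = 52.758 mg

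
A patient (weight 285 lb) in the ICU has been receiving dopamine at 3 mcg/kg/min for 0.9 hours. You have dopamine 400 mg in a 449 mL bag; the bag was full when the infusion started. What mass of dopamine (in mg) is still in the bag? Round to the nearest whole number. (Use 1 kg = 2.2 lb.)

Weight = 285 lb ÷ 2.2 lb/kg = 129.5455 kg
Dose = 3 mcg/kg/min × 129.5455 kg = 388.6364 mcg/min
388.6364 mcg/min × 60 min/hr = 23318.18 mcg/hr
Concentration = 400 mg ÷ 449 mL = 0.8908686 mg/mL = 890.8686 mcg/mL
Rate = 23318.18 mcg/hr ÷ 890.8686 mcg/mL = 26.17466 mL/hr
Volume infused = 26.17466 mL/hr × 0.9 hr = 23.55719 mL
Volume remaining = 449 − 23.55719 = 425.4428 mL
Drug remaining = 425.4428 mL × 890.8686 mcg/mL = 379013.6 mcg = 379.0136 mg

379 mg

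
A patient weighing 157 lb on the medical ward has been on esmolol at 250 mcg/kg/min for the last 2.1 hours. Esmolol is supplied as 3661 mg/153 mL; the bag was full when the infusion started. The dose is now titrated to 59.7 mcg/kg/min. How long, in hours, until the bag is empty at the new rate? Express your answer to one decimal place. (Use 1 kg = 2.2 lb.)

5.5 hours

Initial rate:
Weight = 157 lb ÷ 2.2 lb/kg = 71.36364 kg
Dose = 250 mcg/kg/min × 71.36364 kg = 17840.91 mcg/min
17840.91 mcg/min × 60 min/hr = 1070455 mcg/hr
Concentration = 3661 mg ÷ 153 mL = 23.9281 mg/mL = 23928.1 mcg/mL
Rate = 1070455 mcg/hr ÷ 23928.1 mcg/mL = 44.73629 mL/hr
Volume infused so far = 44.73629 mL/hr × 2.1 hr = 93.9462 mL
Volume remaining = 153 − 93.9462 = 59.0538 mL
New rate:
Dose = 59.7 mcg/kg/min × 71.36364 kg = 4260.409 mcg/min
4260.409 mcg/min × 60 min/hr = 255624.5 mcg/hr
Rate = 255624.5 mcg/hr ÷ 23928.1 mcg/mL = 10.68303 mL/hr
Time remaining = 59.0538 mL ÷ 10.68303 mL/hr = 5.527816 hr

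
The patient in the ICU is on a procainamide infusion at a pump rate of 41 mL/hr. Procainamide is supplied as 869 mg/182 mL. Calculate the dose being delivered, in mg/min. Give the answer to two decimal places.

Concentration = 869 mg ÷ 182 mL = 4.774725 mg/mL
Drug rate = 41 mL/hr × 4.774725 mg/mL = 195.7637 mg/hr
195.7637 mg/hr ÷ 60 min/hr = 3.262729 mg/min

3.26 mg/min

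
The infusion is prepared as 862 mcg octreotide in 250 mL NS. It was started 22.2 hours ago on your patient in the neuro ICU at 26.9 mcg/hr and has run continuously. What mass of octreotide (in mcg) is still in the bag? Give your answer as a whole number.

Concentration = 862 mcg ÷ 250 mL = 3.448 mcg/mL
Rate = 26.9 mcg/hr ÷ 3.448 mcg/mL = 7.801624 mL/hr
Volume infused = 7.801624 mL/hr × 22.2 hr = 173.1961 mL
Volume remaining = 250 − 173.1961 = 76.80394 mL
Drug remaining = 76.80394 mL × 3.448 mcg/mL = 264.82 mcg

265 mcg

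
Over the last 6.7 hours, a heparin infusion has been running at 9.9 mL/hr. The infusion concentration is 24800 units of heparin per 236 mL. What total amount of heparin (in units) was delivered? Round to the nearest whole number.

6970 units

Concentration = 24800 units ÷ 236 mL = 105.0847 units/mL
Drug rate = 9.9 mL/hr × 105.0847 units/mL = 1040.339 units/hr
Total = 1040.339 units/hr × 6.7 hr = 6970.271 units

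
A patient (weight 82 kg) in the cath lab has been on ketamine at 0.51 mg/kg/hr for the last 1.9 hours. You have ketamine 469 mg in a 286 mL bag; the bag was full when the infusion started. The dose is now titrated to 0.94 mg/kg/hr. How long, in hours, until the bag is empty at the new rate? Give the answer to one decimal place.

Initial rate:
Dose = 0.51 mg/kg/hr × 82 kg = 41.82 mg/hr
Concentration = 469 mg ÷ 286 mL = 1.63986 mg/mL
Rate = 41.82 mg/hr ÷ 1.63986 mg/mL = 25.50217 mL/hr
Volume infused so far = 25.50217 mL/hr × 1.9 hr = 48.45413 mL
Volume remaining = 286 − 48.45413 = 237.5459 mL
New rate:
Dose = 0.94 mg/kg/hr × 82 kg = 77.08 mg/hr
Rate = 77.08 mg/hr ÷ 1.63986 mg/mL = 47.00401 mL/hr
Time remaining = 237.5459 mL ÷ 47.00401 mL/hr = 5.053736 hr

5.1 hours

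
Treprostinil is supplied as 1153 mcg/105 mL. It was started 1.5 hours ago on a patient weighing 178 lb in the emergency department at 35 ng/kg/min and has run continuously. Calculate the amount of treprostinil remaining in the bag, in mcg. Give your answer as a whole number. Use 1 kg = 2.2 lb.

Weight = 178 lb ÷ 2.2 lb/kg = 80.90909 kg
Dose = 35 ng/kg/min × 80.90909 kg = 2831.818 ng/min
2831.818 ng/min × 60 min/hr = 169909.1 ng/hr
Concentration = 1153 mcg ÷ 105 mL = 10.98095 mcg/mL = 10980.95 ng/mL
Rate = 169909.1 ng/hr ÷ 10980.95 ng/mL = 15.47307 mL/hr
Volume infused = 15.47307 mL/hr × 1.5 hr = 23.20961 mL
Volume remaining = 105 − 23.20961 = 81.79039 mL
Drug remaining = 81.79039 mL × 10980.95 ng/mL = 898136.4 ng = 898.1364 mcg

898 mcg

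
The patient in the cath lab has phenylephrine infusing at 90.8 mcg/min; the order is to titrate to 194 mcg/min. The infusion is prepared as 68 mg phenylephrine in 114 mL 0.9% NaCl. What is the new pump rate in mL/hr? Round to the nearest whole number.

194 mcg/min × 60 min/hr = 11640 mcg/hr
Concentration = 68 mg ÷ 114 mL = 0.5964912 mg/mL = 596.4912 mcg/mL
Rate = 11640 mcg/hr ÷ 596.4912 mcg/mL = 19.51412 mL/hr

20 mL/hr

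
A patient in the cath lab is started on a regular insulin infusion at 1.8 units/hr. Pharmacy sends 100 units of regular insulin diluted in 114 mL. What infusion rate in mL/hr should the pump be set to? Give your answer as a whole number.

Concentration = 100 units ÷ 114 mL = 0.877193 units/mL
Rate = 1.8 units/hr ÷ 0.877193 units/mL = 2.052 mL/hr

2 mL/hr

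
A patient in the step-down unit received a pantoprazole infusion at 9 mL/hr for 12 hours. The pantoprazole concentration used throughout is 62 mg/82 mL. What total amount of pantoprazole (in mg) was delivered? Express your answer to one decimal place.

Concentration = 62 mg ÷ 82 mL = 0.7560976 mg/mL
Drug rate = 9 mL/hr × 0.7560976 mg/mL = 6.804878 mg/hr
Total = 6.804878 mg/hr × 12 hr = 81.65854 mg

81.7 mg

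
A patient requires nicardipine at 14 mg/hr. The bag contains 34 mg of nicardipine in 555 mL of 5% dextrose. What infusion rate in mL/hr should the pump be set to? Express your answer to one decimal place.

Concentration = 34 mg ÷ 555 mL = 0.06126126 mg/mL
Rate = 14 mg/hr ÷ 0.06126126 mg/mL = 228.5294 mL/hr

228.5 mL/hr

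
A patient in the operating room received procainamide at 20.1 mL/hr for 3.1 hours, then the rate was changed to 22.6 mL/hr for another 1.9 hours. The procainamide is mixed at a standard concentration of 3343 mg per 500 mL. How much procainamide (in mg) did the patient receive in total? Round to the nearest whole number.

704 mg

Concentration = 3343 mg ÷ 500 mL = 6.686 mg/mL
Stage 1: 20.1 mL/hr × 3.1 hr = 62.31 mL → 62.31 mL × 6.686 mg/mL = 416.6047 mg
Stage 2: 22.6 mL/hr × 1.9 hr = 42.94 mL → 42.94 mL × 6.686 mg/mL = 287.0968 mg
Total = 416.6047 + 287.0968 = 703.7015 mg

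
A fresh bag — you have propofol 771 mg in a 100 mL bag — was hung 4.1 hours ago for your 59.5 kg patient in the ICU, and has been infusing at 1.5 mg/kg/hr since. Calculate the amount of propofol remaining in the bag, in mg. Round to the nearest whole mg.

Dose = 1.5 mg/kg/hr × 59.5 kg = 89.25 mg/hr
Concentration = 771 mg ÷ 100 mL = 7.71 mg/mL
Rate = 89.25 mg/hr ÷ 7.71 mg/mL = 11.57588 mL/hr
Volume infused = 11.57588 mL/hr × 4.1 hr = 47.46109 mL
Volume remaining = 100 − 47.46109 = 52.53891 mL
Drug remaining = 52.53891 mL × 7.71 mg/mL = 405.075 mg

405 mg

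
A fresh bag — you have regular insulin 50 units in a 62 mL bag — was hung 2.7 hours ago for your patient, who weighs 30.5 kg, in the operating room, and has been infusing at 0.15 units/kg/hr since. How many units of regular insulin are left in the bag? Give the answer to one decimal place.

Dose = 0.15 units/kg/hr × 30.5 kg = 4.575 units/hr
Concentration = 50 units ÷ 62 mL = 0.8064516 units/mL
Rate = 4.575 units/hr ÷ 0.8064516 units/mL = 5.673 mL/hr
Volume infused = 5.673 mL/hr × 2.7 hr = 15.3171 mL
Volume remaining = 62 − 15.3171 = 46.6829 mL
Drug remaining = 46.6829 mL × 0.8064516 units/mL = 37.6475 units

37.6 units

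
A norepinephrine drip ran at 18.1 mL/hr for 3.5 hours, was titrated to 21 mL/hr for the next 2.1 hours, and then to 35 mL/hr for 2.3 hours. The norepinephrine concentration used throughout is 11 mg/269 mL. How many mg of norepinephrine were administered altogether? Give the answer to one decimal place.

Concentration = 11 mg ÷ 269 mL = 0.04089219 mg/mL
Stage 1: 18.1 mL/hr × 3.5 hr = 63.35 mL → 63.35 mL × 0.04089219 mg/mL = 2.59052 mg
Stage 2: 21 mL/hr × 2.1 hr = 44.1 mL → 44.1 mL × 0.04089219 mg/mL = 1.803346 mg
Stage 3: 35 mL/hr × 2.3 hr = 80.5 mL → 80.5 mL × 0.04089219 mg/mL = 3.291822 mg
Total = 2.59052 + 1.803346 + 3.291822 = 7.685688 mg

7.7 mg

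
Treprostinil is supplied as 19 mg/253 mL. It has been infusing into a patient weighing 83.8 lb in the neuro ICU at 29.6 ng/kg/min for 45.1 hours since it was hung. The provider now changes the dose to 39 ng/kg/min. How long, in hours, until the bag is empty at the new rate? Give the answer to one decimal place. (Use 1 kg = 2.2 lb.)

Initial rate:
Weight = 83.8 lb ÷ 2.2 lb/kg = 38.09091 kg
Dose = 29.6 ng/kg/min × 38.09091 kg = 1127.491 ng/min
1127.491 ng/min × 60 min/hr = 67649.45 ng/hr
Concentration = 19 mg ÷ 253 mL = 0.07509881 mg/mL = 75098.81 ng/mL
Rate = 67649.45 ng/hr ÷ 75098.81 ng/mL = 0.9008059 mL/hr
Volume infused so far = 0.9008059 mL/hr × 45.1 hr = 40.62635 mL
Volume remaining = 253 − 40.62635 = 212.3737 mL
New rate:
Dose = 39 ng/kg/min × 38.09091 kg = 1485.545 ng/min
1485.545 ng/min × 60 min/hr = 89132.73 ng/hr
Rate = 89132.73 ng/hr ÷ 75098.81 ng/mL = 1.186873 mL/hr
Time remaining = 212.3737 mL ÷ 1.186873 mL/hr = 178.9355 hr

178.9 hours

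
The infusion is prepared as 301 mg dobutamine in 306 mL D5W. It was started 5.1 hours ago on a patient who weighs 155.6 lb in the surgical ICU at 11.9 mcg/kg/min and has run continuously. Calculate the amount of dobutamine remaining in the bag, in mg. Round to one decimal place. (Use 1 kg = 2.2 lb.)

43.5 mg

Weight = 155.6 lb ÷ 2.2 lb/kg = 70.72727 kg
Dose = 11.9 mcg/kg/min × 70.72727 kg = 841.6545 mcg/min
841.6545 mcg/min × 60 min/hr = 50499.27 mcg/hr
Concentration = 301 mg ÷ 306 mL = 0.9836601 mg/mL = 983.6601 mcg/mL
Rate = 50499.27 mcg/hr ÷ 983.6601 mcg/mL = 51.33813 mL/hr
Volume infused = 51.33813 mL/hr × 5.1 hr = 261.8245 mL
Volume remaining = 306 − 261.8245 = 44.17553 mL
Drug remaining = 44.17553 mL × 983.6601 mcg/mL = 43453.71 mcg = 43.45371 mg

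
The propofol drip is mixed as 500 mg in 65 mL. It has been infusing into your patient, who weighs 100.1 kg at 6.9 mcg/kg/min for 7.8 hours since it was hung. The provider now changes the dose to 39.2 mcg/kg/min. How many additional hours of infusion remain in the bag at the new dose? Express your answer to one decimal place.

0.8 hours

Initial rate:
Dose = 6.9 mcg/kg/min × 100.1 kg = 690.69 mcg/min
690.69 mcg/min × 60 min/hr = 41441.4 mcg/hr
Concentration = 500 mg ÷ 65 mL = 7.692308 mg/mL = 7692.308 mcg/mL
Rate = 41441.4 mcg/hr ÷ 7692.308 mcg/mL = 5.387382 mL/hr
Volume infused so far = 5.387382 mL/hr × 7.8 hr = 42.02158 mL
Volume remaining = 65 − 42.02158 = 22.97842 mL
New rate:
Dose = 39.2 mcg/kg/min × 100.1 kg = 3923.92 mcg/min
3923.92 mcg/min × 60 min/hr = 235435.2 mcg/hr
Rate = 235435.2 mcg/hr ÷ 7692.308 mcg/mL = 30.60658 mL/hr
Time remaining = 22.97842 mL ÷ 30.60658 mL/hr = 0.7507674 hr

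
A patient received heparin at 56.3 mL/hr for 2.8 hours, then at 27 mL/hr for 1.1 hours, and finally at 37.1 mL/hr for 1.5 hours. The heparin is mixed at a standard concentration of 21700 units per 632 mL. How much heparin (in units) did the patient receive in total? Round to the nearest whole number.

8343 units

Concentration = 21700 units ÷ 632 mL = 34.33544 units/mL
Stage 1: 56.3 mL/hr × 2.8 hr = 157.64 mL → 157.64 mL × 34.33544 units/mL = 5412.639 units
Stage 2: 27 mL/hr × 1.1 hr = 29.7 mL → 29.7 mL × 34.33544 units/mL = 1019.763 units
Stage 3: 37.1 mL/hr × 1.5 hr = 55.65 mL → 55.65 mL × 34.33544 units/mL = 1910.767 units
Total = 5412.639 + 1019.763 + 1910.767 = 8343.169 units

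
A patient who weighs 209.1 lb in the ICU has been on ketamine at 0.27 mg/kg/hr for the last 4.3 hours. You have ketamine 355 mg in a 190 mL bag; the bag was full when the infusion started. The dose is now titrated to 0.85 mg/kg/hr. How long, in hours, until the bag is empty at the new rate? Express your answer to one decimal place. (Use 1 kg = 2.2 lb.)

3.0 hours

Initial rate:
Weight = 209.1 lb ÷ 2.2 lb/kg = 95.04545 kg
Dose = 0.27 mg/kg/hr × 95.04545 kg = 25.66227 mg/hr
Concentration = 355 mg ÷ 190 mL = 1.868421 mg/mL
Rate = 25.66227 mg/hr ÷ 1.868421 mg/mL = 13.73474 mL/hr
Volume infused so far = 13.73474 mL/hr × 4.3 hr = 59.05937 mL
Volume remaining = 190 − 59.05937 = 130.9406 mL
New rate:
Dose = 0.85 mg/kg/hr × 95.04545 kg = 80.78864 mg/hr
Rate = 80.78864 mg/hr ÷ 1.868421 mg/mL = 43.23899 mL/hr
Time remaining = 130.9406 mL ÷ 43.23899 mL/hr = 3.0283 hr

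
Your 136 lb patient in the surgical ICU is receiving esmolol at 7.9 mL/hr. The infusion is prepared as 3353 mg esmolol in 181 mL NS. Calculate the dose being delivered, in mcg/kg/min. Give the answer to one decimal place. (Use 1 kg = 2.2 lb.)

39.5 mcg/kg/min

Weight = 136 lb ÷ 2.2 lb/kg = 61.81818 kg
Concentration = 3353 mg ÷ 181 mL = 18.52486 mg/mL = 18524.86 mcg/mL
Drug rate = 7.9 mL/hr × 18524.86 mcg/mL = 146346.4 mcg/hr
146346.4 mcg/hr ÷ 60 min/hr = 2439.107 mcg/min
2439.107 mcg/min ÷ 61.81818 kg = 39.45614 mcg/kg/min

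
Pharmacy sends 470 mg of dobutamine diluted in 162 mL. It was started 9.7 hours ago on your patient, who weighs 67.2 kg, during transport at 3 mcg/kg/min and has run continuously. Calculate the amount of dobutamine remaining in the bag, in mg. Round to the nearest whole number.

353 mg

Dose = 3 mcg/kg/min × 67.2 kg = 201.6 mcg/min
201.6 mcg/min × 60 min/hr = 12096 mcg/hr
Concentration = 470 mg ÷ 162 mL = 2.901235 mg/mL = 2901.235 mcg/mL
Rate = 12096 mcg/hr ÷ 2901.235 mcg/mL = 4.16926 mL/hr
Volume infused = 4.16926 mL/hr × 9.7 hr = 40.44182 mL
Volume remaining = 162 − 40.44182 = 121.5582 mL
Drug remaining = 121.5582 mL × 2901.235 mcg/mL = 352668.8 mcg = 352.6688 mg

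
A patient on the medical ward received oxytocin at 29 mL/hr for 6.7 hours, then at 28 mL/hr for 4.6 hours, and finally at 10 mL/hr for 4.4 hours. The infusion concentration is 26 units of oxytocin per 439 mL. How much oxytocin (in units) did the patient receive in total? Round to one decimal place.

21.7 units

Concentration = 26 units ÷ 439 mL = 0.05922551 units/mL
Stage 1: 29 mL/hr × 6.7 hr = 194.3 mL → 194.3 mL × 0.05922551 units/mL = 11.50752 units
Stage 2: 28 mL/hr × 4.6 hr = 128.8 mL → 128.8 mL × 0.05922551 units/mL = 7.628246 units
Stage 3: 10 mL/hr × 4.4 hr = 44 mL → 44 mL × 0.05922551 units/mL = 2.605923 units
Total = 11.50752 + 7.628246 + 2.605923 = 21.74169 units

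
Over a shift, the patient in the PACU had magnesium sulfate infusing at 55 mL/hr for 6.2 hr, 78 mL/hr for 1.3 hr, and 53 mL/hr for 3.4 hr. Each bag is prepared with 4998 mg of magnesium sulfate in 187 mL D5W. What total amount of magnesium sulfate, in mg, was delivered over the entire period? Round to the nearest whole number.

16640 mg

Concentration = 4998 mg ÷ 187 mL = 26.72727 mg/mL
Stage 1: 55 mL/hr × 6.2 hr = 341 mL → 341 mL × 26.72727 mg/mL = 9114 mg
Stage 2: 78 mL/hr × 1.3 hr = 101.4 mL → 101.4 mL × 26.72727 mg/mL = 2710.145 mg
Stage 3: 53 mL/hr × 3.4 hr = 180.2 mL → 180.2 mL × 26.72727 mg/mL = 4816.255 mg
Total = 9114 + 2710.145 + 4816.255 = 16640.4 mg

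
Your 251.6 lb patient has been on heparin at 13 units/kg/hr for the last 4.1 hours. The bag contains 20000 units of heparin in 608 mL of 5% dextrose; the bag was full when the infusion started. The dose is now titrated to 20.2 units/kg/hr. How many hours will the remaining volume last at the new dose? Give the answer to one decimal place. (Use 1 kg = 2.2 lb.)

6.0 hours

Initial rate:
Weight = 251.6 lb ÷ 2.2 lb/kg = 114.3636 kg
Dose = 13 units/kg/hr × 114.3636 kg = 1486.727 units/hr
Concentration = 20000 units ÷ 608 mL = 32.89474 units/mL
Rate = 1486.727 units/hr ÷ 32.89474 units/mL = 45.19651 mL/hr
Volume infused so far = 45.19651 mL/hr × 4.1 hr = 185.3057 mL
Volume remaining = 608 − 185.3057 = 422.6943 mL
New rate:
Dose = 20.2 units/kg/hr × 114.3636 kg = 2310.145 units/hr
Rate = 2310.145 units/hr ÷ 32.89474 units/mL = 70.22842 mL/hr
Time remaining = 422.6943 mL ÷ 70.22842 mL/hr = 6.01885 hr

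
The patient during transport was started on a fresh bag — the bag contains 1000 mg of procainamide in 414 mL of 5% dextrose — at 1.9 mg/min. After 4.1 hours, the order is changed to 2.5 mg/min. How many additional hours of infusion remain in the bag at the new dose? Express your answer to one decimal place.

3.6 hours

Initial rate:
1.9 mg/min × 60 min/hr = 114 mg/hr
Concentration = 1000 mg ÷ 414 mL = 2.415459 mg/mL
Rate = 114 mg/hr ÷ 2.415459 mg/mL = 47.196 mL/hr
Volume infused so far = 47.196 mL/hr × 4.1 hr = 193.5036 mL
Volume remaining = 414 − 193.5036 = 220.4964 mL
New rate:
2.5 mg/min × 60 min/hr = 150 mg/hr
Rate = 150 mg/hr ÷ 2.415459 mg/mL = 62.1 mL/hr
Time remaining = 220.4964 mL ÷ 62.1 mL/hr = 3.550667 hr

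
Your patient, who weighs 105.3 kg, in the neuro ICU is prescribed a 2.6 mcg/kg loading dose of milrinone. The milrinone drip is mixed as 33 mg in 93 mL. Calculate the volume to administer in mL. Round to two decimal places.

Dose = 2.6 mcg/kg × 105.3 kg = 273.78 mcg
Concentration = 33 mg ÷ 93 mL = 0.3548387 mg/mL = 354.8387 mcg/mL
Volume = 273.78 mcg ÷ 354.8387 mcg/mL = 0.7715618 mL

0.77 mL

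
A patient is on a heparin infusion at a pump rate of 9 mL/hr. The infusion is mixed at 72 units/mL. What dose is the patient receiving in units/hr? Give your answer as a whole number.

648 units/hr

Drug rate = 9 mL/hr × 72 units/mL = 648 units/hr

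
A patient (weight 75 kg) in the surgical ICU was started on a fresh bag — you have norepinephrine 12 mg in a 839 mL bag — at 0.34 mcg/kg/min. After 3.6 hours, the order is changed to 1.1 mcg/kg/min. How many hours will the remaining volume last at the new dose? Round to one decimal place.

1.3 hours

Initial rate:
Dose = 0.34 mcg/kg/min × 75 kg = 25.5 mcg/min
25.5 mcg/min × 60 min/hr = 1530 mcg/hr
Concentration = 12 mg ÷ 839 mL = 0.01430274 mg/mL = 14.30274 mcg/mL
Rate = 1530 mcg/hr ÷ 14.30274 mcg/mL = 106.9725 mL/hr
Volume infused so far = 106.9725 mL/hr × 3.6 hr = 385.101 mL
Volume remaining = 839 − 385.101 = 453.899 mL
New rate:
Dose = 1.1 mcg/kg/min × 75 kg = 82.5 mcg/min
82.5 mcg/min × 60 min/hr = 4950 mcg/hr
Rate = 4950 mcg/hr ÷ 14.30274 mcg/mL = 346.0875 mL/hr
Time remaining = 453.899 mL ÷ 346.0875 mL/hr = 1.311515 hr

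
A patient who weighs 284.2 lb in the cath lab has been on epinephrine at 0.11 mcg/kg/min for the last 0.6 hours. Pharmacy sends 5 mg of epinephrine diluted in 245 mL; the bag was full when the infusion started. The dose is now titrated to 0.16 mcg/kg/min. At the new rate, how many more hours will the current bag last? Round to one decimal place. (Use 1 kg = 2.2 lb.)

3.6 hours

Initial rate:
Weight = 284.2 lb ÷ 2.2 lb/kg = 129.1818 kg
Dose = 0.11 mcg/kg/min × 129.1818 kg = 14.21 mcg/min
14.21 mcg/min × 60 min/hr = 852.6 mcg/hr
Concentration = 5 mg ÷ 245 mL = 0.02040816 mg/mL = 20.40816 mcg/mL
Rate = 852.6 mcg/hr ÷ 20.40816 mcg/mL = 41.7774 mL/hr
Volume infused so far = 41.7774 mL/hr × 0.6 hr = 25.06644 mL
Volume remaining = 245 − 25.06644 = 219.9336 mL
New rate:
Dose = 0.16 mcg/kg/min × 129.1818 kg = 20.66909 mcg/min
20.66909 mcg/min × 60 min/hr = 1240.145 mcg/hr
Rate = 1240.145 mcg/hr ÷ 20.40816 mcg/mL = 60.76713 mL/hr
Time remaining = 219.9336 mL ÷ 60.76713 mL/hr = 3.619285 hr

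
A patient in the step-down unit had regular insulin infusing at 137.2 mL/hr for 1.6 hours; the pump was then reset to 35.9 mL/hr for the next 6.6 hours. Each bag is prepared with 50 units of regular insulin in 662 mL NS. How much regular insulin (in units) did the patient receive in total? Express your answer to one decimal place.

34.5 units

Concentration = 50 units ÷ 662 mL = 0.0755287 units/mL
Stage 1: 137.2 mL/hr × 1.6 hr = 219.52 mL → 219.52 mL × 0.0755287 units/mL = 16.58006 units
Stage 2: 35.9 mL/hr × 6.6 hr = 236.94 mL → 236.94 mL × 0.0755287 units/mL = 17.89577 units
Total = 16.58006 + 17.89577 = 34.47583 units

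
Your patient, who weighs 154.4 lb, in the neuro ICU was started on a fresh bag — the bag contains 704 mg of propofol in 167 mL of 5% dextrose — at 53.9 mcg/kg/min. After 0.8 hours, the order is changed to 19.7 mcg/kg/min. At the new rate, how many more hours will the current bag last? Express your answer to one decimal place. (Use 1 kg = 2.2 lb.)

6.3 hours

Initial rate:
Weight = 154.4 lb ÷ 2.2 lb/kg = 70.18182 kg
Dose = 53.9 mcg/kg/min × 70.18182 kg = 3782.8 mcg/min
3782.8 mcg/min × 60 min/hr = 226968 mcg/hr
Concentration = 704 mg ÷ 167 mL = 4.215569 mg/mL = 4215.569 mcg/mL
Rate = 226968 mcg/hr ÷ 4215.569 mcg/mL = 53.84042 mL/hr
Volume infused so far = 53.84042 mL/hr × 0.8 hr = 43.07234 mL
Volume remaining = 167 − 43.07234 = 123.9277 mL
New rate:
Dose = 19.7 mcg/kg/min × 70.18182 kg = 1382.582 mcg/min
1382.582 mcg/min × 60 min/hr = 82954.91 mcg/hr
Rate = 82954.91 mcg/hr ÷ 4215.569 mcg/mL = 19.67822 mL/hr
Time remaining = 123.9277 mL ÷ 19.67822 mL/hr = 6.297706 hr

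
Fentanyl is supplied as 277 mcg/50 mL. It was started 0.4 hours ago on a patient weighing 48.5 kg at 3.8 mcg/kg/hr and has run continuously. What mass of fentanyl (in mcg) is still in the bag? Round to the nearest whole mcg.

203 mcg

Dose = 3.8 mcg/kg/hr × 48.5 kg = 184.3 mcg/hr
Concentration = 277 mcg ÷ 50 mL = 5.54 mcg/mL
Rate = 184.3 mcg/hr ÷ 5.54 mcg/mL = 33.26715 mL/hr
Volume infused = 33.26715 mL/hr × 0.4 hr = 13.30686 mL
Volume remaining = 50 − 13.30686 = 36.69314 mL
Drug remaining = 36.69314 mL × 5.54 mcg/mL = 203.28 mcg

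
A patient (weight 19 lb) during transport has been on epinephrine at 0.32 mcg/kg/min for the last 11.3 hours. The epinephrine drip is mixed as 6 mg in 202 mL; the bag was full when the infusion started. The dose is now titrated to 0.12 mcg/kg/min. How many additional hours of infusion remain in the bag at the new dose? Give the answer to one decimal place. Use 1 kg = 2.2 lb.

Initial rate:
Weight = 19 lb ÷ 2.2 lb/kg = 8.636364 kg
Dose = 0.32 mcg/kg/min × 8.636364 kg = 2.763636 mcg/min
2.763636 mcg/min × 60 min/hr = 165.8182 mcg/hr
Concentration = 6 mg ÷ 202 mL = 0.02970297 mg/mL = 29.70297 mcg/mL
Rate = 165.8182 mcg/hr ÷ 29.70297 mcg/mL = 5.582545 mL/hr
Volume infused so far = 5.582545 mL/hr × 11.3 hr = 63.08276 mL
Volume remaining = 202 − 63.08276 = 138.9172 mL
New rate:
Dose = 0.12 mcg/kg/min × 8.636364 kg = 1.036364 mcg/min
1.036364 mcg/min × 60 min/hr = 62.18182 mcg/hr
Rate = 62.18182 mcg/hr ÷ 29.70297 mcg/mL = 2.093455 mL/hr
Time remaining = 138.9172 mL ÷ 2.093455 mL/hr = 66.35789 hr

66.4 hours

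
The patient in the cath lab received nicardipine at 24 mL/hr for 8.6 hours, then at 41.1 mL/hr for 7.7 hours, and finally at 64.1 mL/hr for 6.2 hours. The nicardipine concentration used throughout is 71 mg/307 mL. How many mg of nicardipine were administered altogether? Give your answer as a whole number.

213 mg

Concentration = 71 mg ÷ 307 mL = 0.2312704 mg/mL
Stage 1: 24 mL/hr × 8.6 hr = 206.4 mL → 206.4 mL × 0.2312704 mg/mL = 47.7342 mg
Stage 2: 41.1 mL/hr × 7.7 hr = 316.47 mL → 316.47 mL × 0.2312704 mg/mL = 73.19013 mg
Stage 3: 64.1 mL/hr × 6.2 hr = 397.42 mL → 397.42 mL × 0.2312704 mg/mL = 91.91147 mg
Total = 47.7342 + 73.19013 + 91.91147 = 212.8358 mg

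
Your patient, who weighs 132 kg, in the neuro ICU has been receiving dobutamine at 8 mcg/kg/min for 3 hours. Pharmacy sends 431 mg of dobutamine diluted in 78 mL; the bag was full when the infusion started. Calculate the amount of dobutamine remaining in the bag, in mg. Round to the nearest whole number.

241 mg

Dose = 8 mcg/kg/min × 132 kg = 1056 mcg/min
1056 mcg/min × 60 min/hr = 63360 mcg/hr
Concentration = 431 mg ÷ 78 mL = 5.525641 mg/mL = 5525.641 mcg/mL
Rate = 63360 mcg/hr ÷ 5525.641 mcg/mL = 11.46654 mL/hr
Volume infused = 11.46654 mL/hr × 3 hr = 34.39963 mL
Volume remaining = 78 − 34.39963 = 43.60037 mL
Drug remaining = 43.60037 mL × 5525.641 mcg/mL = 240920 mcg = 240.92 mg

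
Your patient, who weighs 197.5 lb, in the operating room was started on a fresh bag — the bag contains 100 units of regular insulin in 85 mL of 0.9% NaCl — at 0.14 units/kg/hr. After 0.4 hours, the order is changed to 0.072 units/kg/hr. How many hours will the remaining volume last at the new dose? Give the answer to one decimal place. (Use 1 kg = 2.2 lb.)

14.7 hours

Initial rate:
Weight = 197.5 lb ÷ 2.2 lb/kg = 89.77273 kg
Dose = 0.14 units/kg/hr × 89.77273 kg = 12.56818 units/hr
Concentration = 100 units ÷ 85 mL = 1.176471 units/mL
Rate = 12.56818 units/hr ÷ 1.176471 units/mL = 10.68295 mL/hr
Volume infused so far = 10.68295 mL/hr × 0.4 hr = 4.273182 mL
Volume remaining = 85 − 4.273182 = 80.72682 mL
New rate:
Dose = 0.072 units/kg/hr × 89.77273 kg = 6.463636 units/hr
Rate = 6.463636 units/hr ÷ 1.176471 units/mL = 5.494091 mL/hr
Time remaining = 80.72682 mL ÷ 5.494091 mL/hr = 14.69339 hr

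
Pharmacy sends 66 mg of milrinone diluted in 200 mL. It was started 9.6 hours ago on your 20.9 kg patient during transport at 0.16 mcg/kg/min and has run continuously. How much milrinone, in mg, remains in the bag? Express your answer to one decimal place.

Dose = 0.16 mcg/kg/min × 20.9 kg = 3.344 mcg/min
3.344 mcg/min × 60 min/hr = 200.64 mcg/hr
Concentration = 66 mg ÷ 200 mL = 0.33 mg/mL = 330 mcg/mL
Rate = 200.64 mcg/hr ÷ 330 mcg/mL = 0.608 mL/hr
Volume infused = 0.608 mL/hr × 9.6 hr = 5.8368 mL
Volume remaining = 200 − 5.8368 = 194.1632 mL
Drug remaining = 194.1632 mL × 330 mcg/mL = 64073.86 mcg = 64.07386 mg

64.1 mg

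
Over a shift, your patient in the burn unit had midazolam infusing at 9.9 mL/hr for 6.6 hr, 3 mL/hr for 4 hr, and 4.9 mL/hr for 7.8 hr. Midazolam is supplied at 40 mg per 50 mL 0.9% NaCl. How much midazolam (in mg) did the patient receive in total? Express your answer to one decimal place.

Concentration = 40 mg ÷ 50 mL = 0.8 mg/mL
Stage 1: 9.9 mL/hr × 6.6 hr = 65.34 mL → 65.34 mL × 0.8 mg/mL = 52.272 mg
Stage 2: 3 mL/hr × 4 hr = 12 mL → 12 mL × 0.8 mg/mL = 9.6 mg
Stage 3: 4.9 mL/hr × 7.8 hr = 38.22 mL → 38.22 mL × 0.8 mg/mL = 30.576 mg
Total = 52.272 + 9.6 + 30.576 = 92.448 mg

92.4 mg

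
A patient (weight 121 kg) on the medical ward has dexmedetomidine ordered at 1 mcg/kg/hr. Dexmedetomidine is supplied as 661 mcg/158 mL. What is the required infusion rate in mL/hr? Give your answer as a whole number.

29 mL/hr

Dose = 1 mcg/kg/hr × 121 kg = 121 mcg/hr
Concentration = 661 mcg ÷ 158 mL = 4.183544 mcg/mL
Rate = 121 mcg/hr ÷ 4.183544 mcg/mL = 28.92284 mL/hr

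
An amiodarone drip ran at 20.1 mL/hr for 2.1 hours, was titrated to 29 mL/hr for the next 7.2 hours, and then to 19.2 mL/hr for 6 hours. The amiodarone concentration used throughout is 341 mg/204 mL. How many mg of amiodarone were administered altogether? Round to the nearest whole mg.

Concentration = 341 mg ÷ 204 mL = 1.671569 mg/mL
Stage 1: 20.1 mL/hr × 2.1 hr = 42.21 mL → 42.21 mL × 1.671569 mg/mL = 70.55691 mg
Stage 2: 29 mL/hr × 7.2 hr = 208.8 mL → 208.8 mL × 1.671569 mg/mL = 349.0235 mg
Stage 3: 19.2 mL/hr × 6 hr = 115.2 mL → 115.2 mL × 1.671569 mg/mL = 192.5647 mg
Total = 70.55691 + 349.0235 + 192.5647 = 612.1451 mg

612 mg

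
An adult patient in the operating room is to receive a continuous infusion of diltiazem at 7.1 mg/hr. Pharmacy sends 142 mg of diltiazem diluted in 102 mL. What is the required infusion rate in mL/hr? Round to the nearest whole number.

Concentration = 142 mg ÷ 102 mL = 1.392157 mg/mL
Rate = 7.1 mg/hr ÷ 1.392157 mg/mL = 5.1 mL/hr

5 mL/hr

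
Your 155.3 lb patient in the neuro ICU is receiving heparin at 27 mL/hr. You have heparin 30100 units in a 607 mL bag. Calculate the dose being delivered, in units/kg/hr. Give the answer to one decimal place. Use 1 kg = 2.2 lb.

Weight = 155.3 lb ÷ 2.2 lb/kg = 70.59091 kg
Concentration = 30100 units ÷ 607 mL = 49.58814 units/mL
Drug rate = 27 mL/hr × 49.58814 units/mL = 1338.88 units/hr
1338.88 units/hr ÷ 70.59091 kg = 18.96674 units/kg/hr

19.0 units/kg/hr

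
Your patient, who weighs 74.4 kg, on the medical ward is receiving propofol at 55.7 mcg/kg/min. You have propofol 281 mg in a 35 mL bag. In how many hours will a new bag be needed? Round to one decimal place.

Dose = 55.7 mcg/kg/min × 74.4 kg = 4144.08 mcg/min
4144.08 mcg/min × 60 min/hr = 248644.8 mcg/hr
Concentration = 281 mg ÷ 35 mL = 8.028571 mg/mL = 8028.571 mcg/mL
Rate = 248644.8 mcg/hr ÷ 8028.571 mcg/mL = 30.96999 mL/hr
Duration = 35 mL ÷ 30.96999 mL/hr = 1.130126 hr

1.1 hours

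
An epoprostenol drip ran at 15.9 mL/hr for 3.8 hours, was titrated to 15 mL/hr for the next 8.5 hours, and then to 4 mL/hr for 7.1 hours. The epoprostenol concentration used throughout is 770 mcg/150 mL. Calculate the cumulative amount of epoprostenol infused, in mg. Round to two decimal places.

1.11 mg

Concentration = 770 mcg ÷ 150 mL = 5.133333 mcg/mL
Stage 1: 15.9 mL/hr × 3.8 hr = 60.42 mL → 60.42 mL × 5.133333 mcg/mL = 310.156 mcg
Stage 2: 15 mL/hr × 8.5 hr = 127.5 mL → 127.5 mL × 5.133333 mcg/mL = 654.5 mcg
Stage 3: 4 mL/hr × 7.1 hr = 28.4 mL → 28.4 mL × 5.133333 mcg/mL = 145.7867 mcg
Total = 310.156 + 654.5 + 145.7867 = 1110.443 mcg = 1.110443 mg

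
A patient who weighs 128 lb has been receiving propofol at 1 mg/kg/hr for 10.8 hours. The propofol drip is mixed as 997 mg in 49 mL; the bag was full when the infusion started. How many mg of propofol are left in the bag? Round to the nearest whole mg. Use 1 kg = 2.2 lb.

369 mg

Weight = 128 lb ÷ 2.2 lb/kg = 58.18182 kg
Dose = 1 mg/kg/hr × 58.18182 kg = 58.18182 mg/hr
Concentration = 997 mg ÷ 49 mL = 20.34694 mg/mL
Rate = 58.18182 mg/hr ÷ 20.34694 mg/mL = 2.859488 mL/hr
Volume infused = 2.859488 mL/hr × 10.8 hr = 30.88247 mL
Volume remaining = 49 − 30.88247 = 18.11753 mL
Drug remaining = 18.11753 mL × 20.34694 mg/mL = 368.6364 mg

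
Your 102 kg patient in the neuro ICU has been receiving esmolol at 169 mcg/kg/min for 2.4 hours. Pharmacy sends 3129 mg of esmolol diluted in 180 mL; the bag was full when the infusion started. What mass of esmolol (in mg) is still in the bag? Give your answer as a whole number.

Dose = 169 mcg/kg/min × 102 kg = 17238 mcg/min
17238 mcg/min × 60 min/hr = 1034280 mcg/hr
Concentration = 3129 mg ÷ 180 mL = 17.38333 mg/mL = 17383.33 mcg/mL
Rate = 1034280 mcg/hr ÷ 17383.33 mcg/mL = 59.49837 mL/hr
Volume infused = 59.49837 mL/hr × 2.4 hr = 142.7961 mL
Volume remaining = 180 − 142.7961 = 37.20391 mL
Drug remaining = 37.20391 mL × 17383.33 mcg/mL = 646728 mcg = 646.728 mg

647 mg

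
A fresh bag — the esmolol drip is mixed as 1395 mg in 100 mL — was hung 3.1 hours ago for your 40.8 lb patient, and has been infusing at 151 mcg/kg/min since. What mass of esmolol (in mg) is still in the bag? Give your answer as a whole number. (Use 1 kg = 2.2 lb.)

874 mg

Weight = 40.8 lb ÷ 2.2 lb/kg = 18.54545 kg
Dose = 151 mcg/kg/min × 18.54545 kg = 2800.364 mcg/min
2800.364 mcg/min × 60 min/hr = 168021.8 mcg/hr
Concentration = 1395 mg ÷ 100 mL = 13.95 mg/mL = 13950 mcg/mL
Rate = 168021.8 mcg/hr ÷ 13950 mcg/mL = 12.04457 mL/hr
Volume infused = 12.04457 mL/hr × 3.1 hr = 37.33818 mL
Volume remaining = 100 − 37.33818 = 62.66182 mL
Drug remaining = 62.66182 mL × 13950 mcg/mL = 874132.4 mcg = 874.1324 mg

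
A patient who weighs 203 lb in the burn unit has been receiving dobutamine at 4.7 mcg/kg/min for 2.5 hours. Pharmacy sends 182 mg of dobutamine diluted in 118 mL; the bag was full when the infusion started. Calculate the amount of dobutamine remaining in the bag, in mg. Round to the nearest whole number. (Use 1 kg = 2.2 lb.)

Weight = 203 lb ÷ 2.2 lb/kg = 92.27273 kg
Dose = 4.7 mcg/kg/min × 92.27273 kg = 433.6818 mcg/min
433.6818 mcg/min × 60 min/hr = 26020.91 mcg/hr
Concentration = 182 mg ÷ 118 mL = 1.542373 mg/mL = 1542.373 mcg/mL
Rate = 26020.91 mcg/hr ÷ 1542.373 mcg/mL = 16.8707 mL/hr
Volume infused = 16.8707 mL/hr × 2.5 hr = 42.17675 mL
Volume remaining = 118 − 42.17675 = 75.82325 mL
Drug remaining = 75.82325 mL × 1542.373 mcg/mL = 116947.7 mcg = 116.9477 mg

117 mg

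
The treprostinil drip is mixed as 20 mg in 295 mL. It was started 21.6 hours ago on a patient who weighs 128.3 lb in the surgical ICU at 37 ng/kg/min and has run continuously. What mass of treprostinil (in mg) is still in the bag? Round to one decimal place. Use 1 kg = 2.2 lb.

Weight = 128.3 lb ÷ 2.2 lb/kg = 58.31818 kg
Dose = 37 ng/kg/min × 58.31818 kg = 2157.773 ng/min
2157.773 ng/min × 60 min/hr = 129466.4 ng/hr
Concentration = 20 mg ÷ 295 mL = 0.06779661 mg/mL = 67796.61 ng/mL
Rate = 129466.4 ng/hr ÷ 67796.61 ng/mL = 1.909629 mL/hr
Volume infused = 1.909629 mL/hr × 21.6 hr = 41.24798 mL
Volume remaining = 295 − 41.24798 = 253.752 mL
Drug remaining = 253.752 mL × 67796.61 ng/mL = 17203527 ng = 17.20353 mg

17.2 mg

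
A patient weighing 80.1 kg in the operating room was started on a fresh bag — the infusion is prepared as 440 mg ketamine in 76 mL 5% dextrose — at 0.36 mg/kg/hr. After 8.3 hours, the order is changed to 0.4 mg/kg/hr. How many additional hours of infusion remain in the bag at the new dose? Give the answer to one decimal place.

6.3 hours

Initial rate:
Dose = 0.36 mg/kg/hr × 80.1 kg = 28.836 mg/hr
Concentration = 440 mg ÷ 76 mL = 5.789474 mg/mL
Rate = 28.836 mg/hr ÷ 5.789474 mg/mL = 4.980764 mL/hr
Volume infused so far = 4.980764 mL/hr × 8.3 hr = 41.34034 mL
Volume remaining = 76 − 41.34034 = 34.65966 mL
New rate:
Dose = 0.4 mg/kg/hr × 80.1 kg = 32.04 mg/hr
Rate = 32.04 mg/hr ÷ 5.789474 mg/mL = 5.534182 mL/hr
Time remaining = 34.65966 mL ÷ 5.534182 mL/hr = 6.262834 hr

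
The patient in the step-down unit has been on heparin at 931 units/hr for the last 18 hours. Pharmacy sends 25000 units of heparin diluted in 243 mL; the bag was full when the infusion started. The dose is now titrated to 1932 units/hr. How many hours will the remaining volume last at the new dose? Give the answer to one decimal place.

Initial rate:
Concentration = 25000 units ÷ 243 mL = 102.8807 units/mL
Rate = 931 units/hr ÷ 102.8807 units/mL = 9.04932 mL/hr
Volume infused so far = 9.04932 mL/hr × 18 hr = 162.8878 mL
Volume remaining = 243 − 162.8878 = 80.11224 mL
New rate:
Rate = 1932 units/hr ÷ 102.8807 units/mL = 18.77904 mL/hr
Time remaining = 80.11224 mL ÷ 18.77904 mL/hr = 4.266046 hr

4.3 hours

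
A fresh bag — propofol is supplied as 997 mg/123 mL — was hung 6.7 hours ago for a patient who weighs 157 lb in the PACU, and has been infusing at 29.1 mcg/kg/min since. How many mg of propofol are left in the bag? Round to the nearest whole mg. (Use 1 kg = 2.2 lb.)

162 mg

Weight = 157 lb ÷ 2.2 lb/kg = 71.36364 kg
Dose = 29.1 mcg/kg/min × 71.36364 kg = 2076.682 mcg/min
2076.682 mcg/min × 60 min/hr = 124600.9 mcg/hr
Concentration = 997 mg ÷ 123 mL = 8.105691 mg/mL = 8105.691 mcg/mL
Rate = 124600.9 mcg/hr ÷ 8105.691 mcg/mL = 15.37203 mL/hr
Volume infused = 15.37203 mL/hr × 6.7 hr = 102.9926 mL
Volume remaining = 123 − 102.9926 = 20.00741 mL
Drug remaining = 20.00741 mL × 8105.691 mcg/mL = 162173.9 mcg = 162.1739 mg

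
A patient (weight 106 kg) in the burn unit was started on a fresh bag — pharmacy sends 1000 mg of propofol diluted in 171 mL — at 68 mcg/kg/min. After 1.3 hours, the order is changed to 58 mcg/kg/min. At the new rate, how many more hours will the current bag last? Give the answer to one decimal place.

Initial rate:
Dose = 68 mcg/kg/min × 106 kg = 7208 mcg/min
7208 mcg/min × 60 min/hr = 432480 mcg/hr
Concentration = 1000 mg ÷ 171 mL = 5.847953 mg/mL = 5847.953 mcg/mL
Rate = 432480 mcg/hr ÷ 5847.953 mcg/mL = 73.95408 mL/hr
Volume infused so far = 73.95408 mL/hr × 1.3 hr = 96.1403 mL
Volume remaining = 171 − 96.1403 = 74.8597 mL
New rate:
Dose = 58 mcg/kg/min × 106 kg = 6148 mcg/min
6148 mcg/min × 60 min/hr = 368880 mcg/hr
Rate = 368880 mcg/hr ÷ 5847.953 mcg/mL = 63.07848 mL/hr
Time remaining = 74.8597 mL ÷ 63.07848 mL/hr = 1.186771 hr

1.2 hours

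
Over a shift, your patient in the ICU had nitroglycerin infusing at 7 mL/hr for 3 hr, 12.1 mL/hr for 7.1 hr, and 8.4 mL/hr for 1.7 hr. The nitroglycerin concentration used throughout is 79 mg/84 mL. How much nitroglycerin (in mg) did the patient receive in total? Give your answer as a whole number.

Concentration = 79 mg ÷ 84 mL = 0.9404762 mg/mL
Stage 1: 7 mL/hr × 3 hr = 21 mL → 21 mL × 0.9404762 mg/mL = 19.75 mg
Stage 2: 12.1 mL/hr × 7.1 hr = 85.91 mL → 85.91 mL × 0.9404762 mg/mL = 80.79631 mg
Stage 3: 8.4 mL/hr × 1.7 hr = 14.28 mL → 14.28 mL × 0.9404762 mg/mL = 13.43 mg
Total = 19.75 + 80.79631 + 13.43 = 113.9763 mg

114 mg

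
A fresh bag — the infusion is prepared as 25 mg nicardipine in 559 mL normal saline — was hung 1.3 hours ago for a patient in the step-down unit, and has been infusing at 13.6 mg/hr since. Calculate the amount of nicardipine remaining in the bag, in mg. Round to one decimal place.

Concentration = 25 mg ÷ 559 mL = 0.04472272 mg/mL
Rate = 13.6 mg/hr ÷ 0.04472272 mg/mL = 304.096 mL/hr
Volume infused = 304.096 mL/hr × 1.3 hr = 395.3248 mL
Volume remaining = 559 − 395.3248 = 163.6752 mL
Drug remaining = 163.6752 mL × 0.04472272 mg/mL = 7.32 mg

7.3 mg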